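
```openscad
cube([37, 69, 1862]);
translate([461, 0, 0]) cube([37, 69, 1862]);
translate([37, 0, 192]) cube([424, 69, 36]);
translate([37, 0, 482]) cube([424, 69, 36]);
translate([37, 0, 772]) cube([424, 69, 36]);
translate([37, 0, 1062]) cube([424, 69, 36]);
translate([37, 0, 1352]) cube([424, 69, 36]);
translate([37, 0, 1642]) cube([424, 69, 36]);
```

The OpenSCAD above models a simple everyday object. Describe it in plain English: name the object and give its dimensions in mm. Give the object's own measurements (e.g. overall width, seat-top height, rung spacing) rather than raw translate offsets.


A straight ladder. Two 37×69 mm vertical rails, 1862 mm tall, stand 498 mm apart (outside-to-outside) with their front faces coplanar on the −y side. 6 rungs, each 69 mm deep and 36 mm tall, span between the inner faces of the rails, front faces flush with the rails. The lowest rung's underside is at z = 192 mm and rungs are spaced 290 mm apart (underside to underside).


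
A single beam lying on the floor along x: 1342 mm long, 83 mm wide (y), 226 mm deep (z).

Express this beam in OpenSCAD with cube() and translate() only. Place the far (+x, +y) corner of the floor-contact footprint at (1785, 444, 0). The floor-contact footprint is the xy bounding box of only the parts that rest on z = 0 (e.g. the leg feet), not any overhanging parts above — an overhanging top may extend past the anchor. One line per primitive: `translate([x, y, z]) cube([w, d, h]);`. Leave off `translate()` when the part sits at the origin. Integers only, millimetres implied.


translate([443, 361, 0]) cube([1342, 83, 226]);


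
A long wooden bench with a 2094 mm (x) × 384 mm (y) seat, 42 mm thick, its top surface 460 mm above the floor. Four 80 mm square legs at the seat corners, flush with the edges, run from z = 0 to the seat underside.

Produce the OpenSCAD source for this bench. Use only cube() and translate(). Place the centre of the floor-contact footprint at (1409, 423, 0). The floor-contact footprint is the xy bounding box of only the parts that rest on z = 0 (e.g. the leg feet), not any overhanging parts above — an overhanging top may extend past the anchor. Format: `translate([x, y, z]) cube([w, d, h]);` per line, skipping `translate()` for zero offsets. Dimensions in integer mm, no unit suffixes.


// leg_h = 460 − 42 = 418
translate([362, 231, 418]) cube([2094, 384, 42]);
translate([362, 231, 0]) cube([80, 80, 418]);
translate([362, 535, 0]) cube([80, 80, 418]);
translate([2376, 231, 0]) cube([80, 80, 418]);
translate([2376, 535, 0]) cube([80, 80, 418]);


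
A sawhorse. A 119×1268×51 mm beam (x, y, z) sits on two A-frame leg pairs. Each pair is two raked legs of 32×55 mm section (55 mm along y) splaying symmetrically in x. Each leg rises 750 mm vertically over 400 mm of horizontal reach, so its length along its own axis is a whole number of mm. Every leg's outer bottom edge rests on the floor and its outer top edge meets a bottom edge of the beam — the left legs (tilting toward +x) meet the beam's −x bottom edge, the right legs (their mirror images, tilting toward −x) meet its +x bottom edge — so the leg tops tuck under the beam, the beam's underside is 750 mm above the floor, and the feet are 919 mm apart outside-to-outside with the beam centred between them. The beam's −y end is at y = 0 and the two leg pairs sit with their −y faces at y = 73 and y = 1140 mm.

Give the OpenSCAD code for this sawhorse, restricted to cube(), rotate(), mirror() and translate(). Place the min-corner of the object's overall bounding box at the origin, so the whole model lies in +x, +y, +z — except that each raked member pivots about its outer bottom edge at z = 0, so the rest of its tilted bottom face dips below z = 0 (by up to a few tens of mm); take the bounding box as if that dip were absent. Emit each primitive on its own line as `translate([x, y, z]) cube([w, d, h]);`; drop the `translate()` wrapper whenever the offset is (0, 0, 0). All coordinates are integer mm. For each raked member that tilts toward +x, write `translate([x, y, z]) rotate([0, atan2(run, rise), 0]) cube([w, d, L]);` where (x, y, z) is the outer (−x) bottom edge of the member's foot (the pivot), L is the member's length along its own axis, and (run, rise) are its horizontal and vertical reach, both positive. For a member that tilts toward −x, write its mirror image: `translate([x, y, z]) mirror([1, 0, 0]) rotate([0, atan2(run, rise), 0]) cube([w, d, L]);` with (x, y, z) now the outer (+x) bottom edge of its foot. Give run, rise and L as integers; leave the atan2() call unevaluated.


// leg length = √(400² + 750²) = 850
// right-leg outer foot x = 2·400 + 119 = 919
// beam min-corner = (400, 0, 750)
translate([400, 0, 750]) cube([119, 1268, 51]);
translate([0, 73, 0]) rotate([0, atan2(400, 750), 0]) cube([32, 55, 850]);
translate([919, 73, 0]) mirror([1, 0, 0]) rotate([0, atan2(400, 750), 0]) cube([32, 55, 850]);
translate([0, 1140, 0]) rotate([0, atan2(400, 750), 0]) cube([32, 55, 850]);
translate([919, 1140, 0]) mirror([1, 0, 0]) rotate([0, atan2(400, 750), 0]) cube([32, 55, 850]);


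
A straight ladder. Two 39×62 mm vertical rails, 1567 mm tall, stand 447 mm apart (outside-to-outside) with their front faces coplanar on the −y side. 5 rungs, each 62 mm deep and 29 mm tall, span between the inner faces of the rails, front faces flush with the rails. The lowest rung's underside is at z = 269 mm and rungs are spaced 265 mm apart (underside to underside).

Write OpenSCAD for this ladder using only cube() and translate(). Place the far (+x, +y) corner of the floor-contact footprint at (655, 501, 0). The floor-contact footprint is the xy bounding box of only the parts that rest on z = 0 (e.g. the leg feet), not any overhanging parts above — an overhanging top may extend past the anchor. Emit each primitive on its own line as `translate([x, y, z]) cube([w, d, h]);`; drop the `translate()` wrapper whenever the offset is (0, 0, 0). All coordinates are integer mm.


translate([208, 439, 0]) cube([39, 62, 1567]);
translate([616, 439, 0]) cube([39, 62, 1567]);
translate([247, 439, 269]) cube([369, 62, 29]);
translate([247, 439, 534]) cube([369, 62, 29]);
translate([247, 439, 799]) cube([369, 62, 29]);
translate([247, 439, 1064]) cube([369, 62, 29]);
translate([247, 439, 1329]) cube([369, 62, 29]);


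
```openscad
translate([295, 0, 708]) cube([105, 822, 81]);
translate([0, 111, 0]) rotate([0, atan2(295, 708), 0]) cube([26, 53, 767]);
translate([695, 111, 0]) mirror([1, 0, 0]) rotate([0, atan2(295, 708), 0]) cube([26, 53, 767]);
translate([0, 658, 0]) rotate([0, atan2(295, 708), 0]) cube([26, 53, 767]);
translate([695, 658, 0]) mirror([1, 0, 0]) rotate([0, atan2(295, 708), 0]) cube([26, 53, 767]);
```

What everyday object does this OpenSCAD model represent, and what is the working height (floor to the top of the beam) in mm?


A sawhorse. The overall height is 789 mm.

A beam across two mirrored pairs of raked legs — a sawhorse. The beam's underside is at z = 708 (matching the legs' vertical rise in atan2(295, 708)) and the beam is 81 mm tall, so its top is at 708 + 81 = 789 mm. The raked legs top out at the beam's underside, so that is the highest point.


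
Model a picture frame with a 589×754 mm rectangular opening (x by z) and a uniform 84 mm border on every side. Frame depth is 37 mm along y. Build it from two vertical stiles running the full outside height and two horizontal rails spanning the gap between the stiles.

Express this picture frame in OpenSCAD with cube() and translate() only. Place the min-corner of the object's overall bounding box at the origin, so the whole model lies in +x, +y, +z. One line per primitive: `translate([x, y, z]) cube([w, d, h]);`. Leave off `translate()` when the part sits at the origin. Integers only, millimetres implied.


cube([84, 37, 922]);
translate([673, 0, 0]) cube([84, 37, 922]);
translate([84, 0, 0]) cube([589, 37, 84]);
translate([84, 0, 838]) cube([589, 37, 84]);


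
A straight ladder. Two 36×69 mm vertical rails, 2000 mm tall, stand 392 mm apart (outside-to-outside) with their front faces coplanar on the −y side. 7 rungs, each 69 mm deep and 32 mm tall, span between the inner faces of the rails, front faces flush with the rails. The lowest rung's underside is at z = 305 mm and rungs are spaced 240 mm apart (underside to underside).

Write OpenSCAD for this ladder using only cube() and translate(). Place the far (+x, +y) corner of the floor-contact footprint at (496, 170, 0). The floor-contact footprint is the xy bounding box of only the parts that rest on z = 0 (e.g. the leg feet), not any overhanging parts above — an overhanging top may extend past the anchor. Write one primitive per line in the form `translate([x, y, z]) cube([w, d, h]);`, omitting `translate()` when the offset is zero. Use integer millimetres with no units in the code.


translate([104, 101, 0]) cube([36, 69, 2000]);
translate([460, 101, 0]) cube([36, 69, 2000]);
translate([140, 101, 305]) cube([320, 69, 32]);
translate([140, 101, 545]) cube([320, 69, 32]);
translate([140, 101, 785]) cube([320, 69, 32]);
translate([140, 101, 1025]) cube([320, 69, 32]);
translate([140, 101, 1265]) cube([320, 69, 32]);
translate([140, 101, 1505]) cube([320, 69, 32]);
translate([140, 101, 1745]) cube([320, 69, 32]);


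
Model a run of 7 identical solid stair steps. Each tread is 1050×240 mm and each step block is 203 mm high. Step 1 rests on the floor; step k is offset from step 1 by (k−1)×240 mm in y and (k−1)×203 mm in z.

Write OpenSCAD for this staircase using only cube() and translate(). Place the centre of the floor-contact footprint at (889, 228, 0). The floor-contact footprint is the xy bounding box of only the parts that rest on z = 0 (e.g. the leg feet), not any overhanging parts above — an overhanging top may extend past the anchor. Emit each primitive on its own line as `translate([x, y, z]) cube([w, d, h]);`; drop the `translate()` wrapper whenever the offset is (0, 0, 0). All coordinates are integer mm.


translate([364, 108, 0]) cube([1050, 240, 203]);
translate([364, 348, 203]) cube([1050, 240, 203]);
translate([364, 588, 406]) cube([1050, 240, 203]);
translate([364, 828, 609]) cube([1050, 240, 203]);
translate([364, 1068, 812]) cube([1050, 240, 203]);
translate([364, 1308, 1015]) cube([1050, 240, 203]);
translate([364, 1548, 1218]) cube([1050, 240, 203]);


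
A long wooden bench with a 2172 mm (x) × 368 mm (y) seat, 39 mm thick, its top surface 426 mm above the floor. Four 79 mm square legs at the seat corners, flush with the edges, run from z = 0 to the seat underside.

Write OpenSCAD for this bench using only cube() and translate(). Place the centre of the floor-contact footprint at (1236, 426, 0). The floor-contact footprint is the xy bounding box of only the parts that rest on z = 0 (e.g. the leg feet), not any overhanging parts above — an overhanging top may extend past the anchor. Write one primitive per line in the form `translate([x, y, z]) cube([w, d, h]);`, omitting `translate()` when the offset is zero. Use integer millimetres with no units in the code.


// leg_h = 426 − 39 = 387
translate([150, 242, 387]) cube([2172, 368, 39]);
translate([150, 242, 0]) cube([79, 79, 387]);
translate([150, 531, 0]) cube([79, 79, 387]);
translate([2243, 242, 0]) cube([79, 79, 387]);
translate([2243, 531, 0]) cube([79, 79, 387]);


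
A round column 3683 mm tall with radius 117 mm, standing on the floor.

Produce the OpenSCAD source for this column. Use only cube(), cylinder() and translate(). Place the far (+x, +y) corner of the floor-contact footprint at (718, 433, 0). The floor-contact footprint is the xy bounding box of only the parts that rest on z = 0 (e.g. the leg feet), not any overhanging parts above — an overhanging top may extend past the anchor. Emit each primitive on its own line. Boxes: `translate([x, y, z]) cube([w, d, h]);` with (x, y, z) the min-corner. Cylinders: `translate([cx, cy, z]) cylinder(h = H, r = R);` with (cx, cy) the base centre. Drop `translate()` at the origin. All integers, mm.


translate([601, 316, 0]) cylinder(h = 3683, r = 117);


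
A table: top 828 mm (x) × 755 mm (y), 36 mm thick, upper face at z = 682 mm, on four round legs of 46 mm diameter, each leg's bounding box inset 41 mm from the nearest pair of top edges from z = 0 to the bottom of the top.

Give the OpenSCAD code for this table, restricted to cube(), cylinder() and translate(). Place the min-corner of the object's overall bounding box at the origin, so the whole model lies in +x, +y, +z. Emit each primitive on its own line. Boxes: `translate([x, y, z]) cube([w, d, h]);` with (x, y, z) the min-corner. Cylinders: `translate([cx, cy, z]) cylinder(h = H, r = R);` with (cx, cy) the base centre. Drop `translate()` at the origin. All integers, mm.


translate([0, 0, 646]) cube([828, 755, 36]);
translate([64, 64, 0]) cylinder(h = 646, r = 23);
translate([764, 64, 0]) cylinder(h = 646, r = 23);
translate([64, 691, 0]) cylinder(h = 646, r = 23);
translate([764, 691, 0]) cylinder(h = 646, r = 23);


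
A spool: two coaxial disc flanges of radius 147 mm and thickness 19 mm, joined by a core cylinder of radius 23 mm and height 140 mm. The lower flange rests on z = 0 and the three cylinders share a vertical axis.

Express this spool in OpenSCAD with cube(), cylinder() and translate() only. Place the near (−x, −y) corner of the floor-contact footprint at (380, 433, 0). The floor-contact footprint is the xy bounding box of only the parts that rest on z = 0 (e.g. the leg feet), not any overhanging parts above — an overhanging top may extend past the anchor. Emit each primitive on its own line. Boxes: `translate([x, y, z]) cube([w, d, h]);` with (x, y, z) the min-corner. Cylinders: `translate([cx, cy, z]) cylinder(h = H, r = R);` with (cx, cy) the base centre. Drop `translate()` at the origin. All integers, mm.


translate([527, 580, 0]) cylinder(h = 19, r = 147);
translate([527, 580, 19]) cylinder(h = 140, r = 23);
translate([527, 580, 159]) cylinder(h = 19, r = 147);


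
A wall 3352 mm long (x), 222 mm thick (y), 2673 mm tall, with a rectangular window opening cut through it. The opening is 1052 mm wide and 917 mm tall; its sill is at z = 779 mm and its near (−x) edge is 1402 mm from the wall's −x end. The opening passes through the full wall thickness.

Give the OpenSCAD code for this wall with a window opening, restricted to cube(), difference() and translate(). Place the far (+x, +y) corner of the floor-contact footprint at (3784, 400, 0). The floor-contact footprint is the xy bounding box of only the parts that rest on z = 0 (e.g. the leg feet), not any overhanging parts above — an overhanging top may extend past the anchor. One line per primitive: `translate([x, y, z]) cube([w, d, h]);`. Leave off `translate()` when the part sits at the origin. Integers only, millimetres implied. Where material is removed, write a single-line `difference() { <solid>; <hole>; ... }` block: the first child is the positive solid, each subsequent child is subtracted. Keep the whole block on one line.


difference() { translate([432, 178, 0]) cube([3352, 222, 2673]); translate([1834, 178, 779]) cube([1052, 222, 917]); }


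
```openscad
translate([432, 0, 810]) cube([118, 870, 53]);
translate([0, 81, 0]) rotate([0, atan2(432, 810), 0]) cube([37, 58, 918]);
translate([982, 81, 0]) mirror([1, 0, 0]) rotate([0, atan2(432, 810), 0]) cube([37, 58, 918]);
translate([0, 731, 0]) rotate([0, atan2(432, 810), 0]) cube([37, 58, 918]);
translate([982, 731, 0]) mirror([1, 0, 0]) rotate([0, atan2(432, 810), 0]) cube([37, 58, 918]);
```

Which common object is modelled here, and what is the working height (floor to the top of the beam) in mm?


A sawhorse. The overall height is 863 mm.

A beam across two mirrored pairs of raked legs — a sawhorse. The beam's underside is at z = 810 (matching the legs' vertical rise in atan2(432, 810)) and the beam is 53 mm tall, so its top is at 810 + 53 = 863 mm. The raked legs top out at the beam's underside, so that is the highest point.


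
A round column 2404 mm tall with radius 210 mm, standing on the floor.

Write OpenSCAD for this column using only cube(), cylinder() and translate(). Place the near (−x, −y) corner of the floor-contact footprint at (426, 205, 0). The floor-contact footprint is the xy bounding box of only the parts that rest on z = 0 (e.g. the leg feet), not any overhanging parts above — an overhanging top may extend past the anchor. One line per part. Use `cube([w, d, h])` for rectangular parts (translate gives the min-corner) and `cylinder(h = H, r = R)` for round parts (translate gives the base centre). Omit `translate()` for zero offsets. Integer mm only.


translate([636, 415, 0]) cylinder(h = 2404, r = 210);


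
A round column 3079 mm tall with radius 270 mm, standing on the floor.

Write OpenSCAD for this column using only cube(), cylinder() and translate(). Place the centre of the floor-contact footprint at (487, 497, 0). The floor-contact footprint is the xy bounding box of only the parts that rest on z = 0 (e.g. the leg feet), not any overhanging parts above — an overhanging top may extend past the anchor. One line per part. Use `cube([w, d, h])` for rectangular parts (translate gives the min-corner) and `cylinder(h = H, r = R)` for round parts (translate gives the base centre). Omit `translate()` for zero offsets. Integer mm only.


translate([487, 497, 0]) cylinder(h = 3079, r = 270);


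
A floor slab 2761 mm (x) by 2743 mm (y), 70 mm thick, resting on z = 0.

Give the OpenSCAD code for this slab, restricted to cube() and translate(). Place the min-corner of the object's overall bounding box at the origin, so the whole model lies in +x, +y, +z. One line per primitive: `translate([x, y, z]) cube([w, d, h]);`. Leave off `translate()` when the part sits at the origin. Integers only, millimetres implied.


cube([2761, 2743, 70]);


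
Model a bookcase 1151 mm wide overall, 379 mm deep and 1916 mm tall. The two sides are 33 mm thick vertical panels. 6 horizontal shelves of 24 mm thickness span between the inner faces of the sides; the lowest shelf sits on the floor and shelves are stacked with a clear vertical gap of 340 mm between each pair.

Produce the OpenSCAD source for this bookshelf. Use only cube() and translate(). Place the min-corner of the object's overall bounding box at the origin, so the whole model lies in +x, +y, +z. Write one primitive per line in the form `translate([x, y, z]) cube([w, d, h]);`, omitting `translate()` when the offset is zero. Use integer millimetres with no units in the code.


cube([33, 379, 1916]);
translate([1118, 0, 0]) cube([33, 379, 1916]);
translate([33, 0, 0]) cube([1085, 379, 24]);
translate([33, 0, 364]) cube([1085, 379, 24]);
translate([33, 0, 728]) cube([1085, 379, 24]);
translate([33, 0, 1092]) cube([1085, 379, 24]);
translate([33, 0, 1456]) cube([1085, 379, 24]);
translate([33, 0, 1820]) cube([1085, 379, 24]);


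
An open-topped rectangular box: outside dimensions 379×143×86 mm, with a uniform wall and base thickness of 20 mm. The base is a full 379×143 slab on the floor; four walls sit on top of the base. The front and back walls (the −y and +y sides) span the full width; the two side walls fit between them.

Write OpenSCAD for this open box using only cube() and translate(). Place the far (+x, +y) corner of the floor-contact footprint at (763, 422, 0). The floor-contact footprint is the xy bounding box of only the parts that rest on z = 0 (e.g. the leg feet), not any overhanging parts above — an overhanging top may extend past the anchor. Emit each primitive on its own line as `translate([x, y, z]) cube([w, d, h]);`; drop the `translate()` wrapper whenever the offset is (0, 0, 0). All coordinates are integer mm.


translate([384, 279, 0]) cube([379, 143, 20]);
translate([384, 279, 20]) cube([379, 20, 66]);
translate([384, 402, 20]) cube([379, 20, 66]);
translate([384, 299, 20]) cube([20, 103, 66]);
translate([743, 299, 20]) cube([20, 103, 66]);


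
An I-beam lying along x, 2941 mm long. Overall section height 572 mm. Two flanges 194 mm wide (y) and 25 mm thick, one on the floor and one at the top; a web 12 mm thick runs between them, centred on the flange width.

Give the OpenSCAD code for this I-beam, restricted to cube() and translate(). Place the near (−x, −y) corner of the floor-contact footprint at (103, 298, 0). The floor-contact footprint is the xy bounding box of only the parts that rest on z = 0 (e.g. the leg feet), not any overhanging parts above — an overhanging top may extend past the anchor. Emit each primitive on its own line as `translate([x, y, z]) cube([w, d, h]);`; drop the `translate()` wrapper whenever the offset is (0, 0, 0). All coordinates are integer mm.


translate([103, 298, 0]) cube([2941, 194, 25]);
translate([103, 389, 25]) cube([2941, 12, 522]);
translate([103, 298, 547]) cube([2941, 194, 25]);


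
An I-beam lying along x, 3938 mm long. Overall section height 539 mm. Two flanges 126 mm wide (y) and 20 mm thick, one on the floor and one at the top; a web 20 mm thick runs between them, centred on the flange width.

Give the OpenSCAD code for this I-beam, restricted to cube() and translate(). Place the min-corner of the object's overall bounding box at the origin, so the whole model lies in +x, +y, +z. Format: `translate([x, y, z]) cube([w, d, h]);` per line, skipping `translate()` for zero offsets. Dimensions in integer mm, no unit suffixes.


cube([3938, 126, 20]);
translate([0, 53, 20]) cube([3938, 20, 499]);
translate([0, 0, 519]) cube([3938, 126, 20]);


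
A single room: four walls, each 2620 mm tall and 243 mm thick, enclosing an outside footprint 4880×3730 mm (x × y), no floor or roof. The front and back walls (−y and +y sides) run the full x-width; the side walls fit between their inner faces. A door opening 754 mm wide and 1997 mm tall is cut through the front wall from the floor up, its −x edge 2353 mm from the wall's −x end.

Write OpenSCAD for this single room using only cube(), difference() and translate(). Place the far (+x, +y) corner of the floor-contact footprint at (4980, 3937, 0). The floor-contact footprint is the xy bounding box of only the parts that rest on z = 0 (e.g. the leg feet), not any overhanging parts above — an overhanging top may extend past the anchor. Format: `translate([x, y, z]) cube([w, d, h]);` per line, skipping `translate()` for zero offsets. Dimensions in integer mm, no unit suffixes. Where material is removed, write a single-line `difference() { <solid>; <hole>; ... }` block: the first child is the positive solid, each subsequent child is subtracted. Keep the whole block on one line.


difference() { translate([100, 207, 0]) cube([4880, 243, 2620]); translate([2453, 207, 0]) cube([754, 243, 1997]); }
translate([100, 3694, 0]) cube([4880, 243, 2620]);
translate([100, 450, 0]) cube([243, 3244, 2620]);
translate([4737, 450, 0]) cube([243, 3244, 2620]);


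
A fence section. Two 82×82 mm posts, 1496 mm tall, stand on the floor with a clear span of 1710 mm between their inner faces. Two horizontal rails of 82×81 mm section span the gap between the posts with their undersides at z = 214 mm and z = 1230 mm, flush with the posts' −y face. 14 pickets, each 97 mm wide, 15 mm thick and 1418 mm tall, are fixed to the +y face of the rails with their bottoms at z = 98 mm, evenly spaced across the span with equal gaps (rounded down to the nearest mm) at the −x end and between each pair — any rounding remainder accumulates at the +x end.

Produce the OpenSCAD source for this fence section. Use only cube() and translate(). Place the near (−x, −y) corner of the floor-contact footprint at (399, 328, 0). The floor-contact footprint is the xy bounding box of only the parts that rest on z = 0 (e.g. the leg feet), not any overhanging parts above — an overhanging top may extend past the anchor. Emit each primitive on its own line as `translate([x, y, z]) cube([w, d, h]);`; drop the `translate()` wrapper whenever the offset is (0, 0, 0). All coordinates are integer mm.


translate([399, 328, 0]) cube([82, 82, 1496]);
translate([2191, 328, 0]) cube([82, 82, 1496]);
translate([481, 328, 214]) cube([1710, 82, 81]);
translate([481, 328, 1230]) cube([1710, 82, 81]);
translate([504, 410, 98]) cube([97, 15, 1418]);
translate([624, 410, 98]) cube([97, 15, 1418]);
translate([744, 410, 98]) cube([97, 15, 1418]);
translate([864, 410, 98]) cube([97, 15, 1418]);
translate([984, 410, 98]) cube([97, 15, 1418]);
translate([1104, 410, 98]) cube([97, 15, 1418]);
translate([1224, 410, 98]) cube([97, 15, 1418]);
translate([1344, 410, 98]) cube([97, 15, 1418]);
translate([1464, 410, 98]) cube([97, 15, 1418]);
translate([1584, 410, 98]) cube([97, 15, 1418]);
translate([1704, 410, 98]) cube([97, 15, 1418]);
translate([1824, 410, 98]) cube([97, 15, 1418]);
translate([1944, 410, 98]) cube([97, 15, 1418]);
translate([2064, 410, 98]) cube([97, 15, 1418]);


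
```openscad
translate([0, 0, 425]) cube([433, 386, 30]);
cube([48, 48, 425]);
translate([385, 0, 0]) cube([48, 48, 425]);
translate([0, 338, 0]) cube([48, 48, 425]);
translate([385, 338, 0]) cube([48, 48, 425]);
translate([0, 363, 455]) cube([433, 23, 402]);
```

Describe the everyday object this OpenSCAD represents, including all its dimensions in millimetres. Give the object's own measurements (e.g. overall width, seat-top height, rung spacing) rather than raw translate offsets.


A chair. The seat is a 433×386×30 mm slab with its top at z = 455 mm, on four 48×48 mm corner legs (flush with the seat edges, standing on z = 0). A flat backrest 23 mm thick, 402 mm tall, spans the full seat width and rises from the seat top along its +y edge, rear face flush with the rear of the seat.


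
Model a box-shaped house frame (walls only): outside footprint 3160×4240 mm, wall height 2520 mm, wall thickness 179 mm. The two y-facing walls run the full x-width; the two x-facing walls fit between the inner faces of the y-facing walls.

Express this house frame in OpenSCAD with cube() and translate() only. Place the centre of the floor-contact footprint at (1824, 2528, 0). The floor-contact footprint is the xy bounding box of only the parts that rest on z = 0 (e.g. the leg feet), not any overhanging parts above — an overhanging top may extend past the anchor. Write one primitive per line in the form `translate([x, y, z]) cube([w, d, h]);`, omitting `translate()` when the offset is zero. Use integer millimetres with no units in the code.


translate([244, 408, 0]) cube([3160, 179, 2520]);
translate([244, 4469, 0]) cube([3160, 179, 2520]);
translate([244, 587, 0]) cube([179, 3882, 2520]);
translate([3225, 587, 0]) cube([179, 3882, 2520]);


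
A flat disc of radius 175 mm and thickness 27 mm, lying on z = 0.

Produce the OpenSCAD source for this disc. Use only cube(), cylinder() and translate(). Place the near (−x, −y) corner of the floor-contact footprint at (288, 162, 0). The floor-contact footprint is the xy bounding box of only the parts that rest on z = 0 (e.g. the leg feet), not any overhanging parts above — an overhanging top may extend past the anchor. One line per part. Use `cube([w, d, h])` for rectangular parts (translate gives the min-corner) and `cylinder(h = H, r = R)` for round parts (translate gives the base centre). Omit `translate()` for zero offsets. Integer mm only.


translate([463, 337, 0]) cylinder(h = 27, r = 175);


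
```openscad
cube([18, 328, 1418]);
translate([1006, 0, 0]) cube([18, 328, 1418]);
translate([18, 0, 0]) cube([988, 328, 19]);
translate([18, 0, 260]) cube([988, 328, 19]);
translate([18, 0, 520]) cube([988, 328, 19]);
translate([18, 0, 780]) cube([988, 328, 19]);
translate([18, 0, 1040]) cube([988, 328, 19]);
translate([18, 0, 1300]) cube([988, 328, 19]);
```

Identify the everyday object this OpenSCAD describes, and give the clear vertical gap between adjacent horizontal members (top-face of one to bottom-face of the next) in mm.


A bookshelf. The clear shelf gap is 241 mm.

Two tall side panels with 6 horizontal boards between them — a bookshelf. The first two shelf undersides are at z = 0 and z = 260; with shelf thickness 19, the clear gap is 260 − 0 − 19 = 241 mm.


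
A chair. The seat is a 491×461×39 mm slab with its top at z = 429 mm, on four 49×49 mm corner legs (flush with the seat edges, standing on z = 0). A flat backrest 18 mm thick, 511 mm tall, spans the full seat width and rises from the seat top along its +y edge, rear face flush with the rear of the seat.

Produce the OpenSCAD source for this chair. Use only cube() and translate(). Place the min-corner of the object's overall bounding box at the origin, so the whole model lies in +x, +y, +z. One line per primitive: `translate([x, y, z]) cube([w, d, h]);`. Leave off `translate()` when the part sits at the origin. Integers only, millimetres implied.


// leg_h = 429 - 39 = 390
translate([0, 0, 390]) cube([491, 461, 39]);
cube([49, 49, 390]);
translate([442, 0, 0]) cube([49, 49, 390]);
translate([0, 412, 0]) cube([49, 49, 390]);
translate([442, 412, 0]) cube([49, 49, 390]);
translate([0, 443, 429]) cube([491, 18, 511]);


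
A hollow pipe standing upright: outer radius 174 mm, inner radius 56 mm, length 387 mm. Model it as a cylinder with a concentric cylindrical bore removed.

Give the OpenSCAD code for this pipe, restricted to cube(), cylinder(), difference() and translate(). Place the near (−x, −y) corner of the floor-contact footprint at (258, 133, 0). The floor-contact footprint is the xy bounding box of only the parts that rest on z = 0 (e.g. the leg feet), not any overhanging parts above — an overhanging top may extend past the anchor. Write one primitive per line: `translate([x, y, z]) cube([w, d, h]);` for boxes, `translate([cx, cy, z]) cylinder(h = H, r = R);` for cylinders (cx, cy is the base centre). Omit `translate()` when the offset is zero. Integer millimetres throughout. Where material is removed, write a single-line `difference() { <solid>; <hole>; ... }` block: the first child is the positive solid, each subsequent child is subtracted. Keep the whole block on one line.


difference() { translate([432, 307, 0]) cylinder(h = 387, r = 174); translate([432, 307, 0]) cylinder(h = 387, r = 56); }


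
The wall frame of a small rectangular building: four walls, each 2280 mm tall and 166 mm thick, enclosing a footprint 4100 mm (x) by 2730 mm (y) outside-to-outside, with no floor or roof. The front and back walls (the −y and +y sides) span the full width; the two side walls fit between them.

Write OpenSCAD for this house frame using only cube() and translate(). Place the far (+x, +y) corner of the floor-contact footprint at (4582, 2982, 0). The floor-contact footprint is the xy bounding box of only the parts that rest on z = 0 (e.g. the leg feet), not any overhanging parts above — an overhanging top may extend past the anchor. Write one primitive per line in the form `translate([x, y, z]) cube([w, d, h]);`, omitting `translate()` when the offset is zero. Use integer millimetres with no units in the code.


translate([482, 252, 0]) cube([4100, 166, 2280]);
translate([482, 2816, 0]) cube([4100, 166, 2280]);
translate([482, 418, 0]) cube([166, 2398, 2280]);
translate([4416, 418, 0]) cube([166, 2398, 2280]);


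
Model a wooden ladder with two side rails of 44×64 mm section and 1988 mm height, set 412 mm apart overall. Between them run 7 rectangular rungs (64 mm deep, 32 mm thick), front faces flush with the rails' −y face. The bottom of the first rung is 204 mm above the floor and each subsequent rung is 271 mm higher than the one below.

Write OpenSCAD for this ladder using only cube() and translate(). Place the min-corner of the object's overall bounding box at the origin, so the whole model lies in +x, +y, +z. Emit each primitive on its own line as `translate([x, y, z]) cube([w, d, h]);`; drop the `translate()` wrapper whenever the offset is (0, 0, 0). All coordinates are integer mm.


cube([44, 64, 1988]);
translate([368, 0, 0]) cube([44, 64, 1988]);
translate([44, 0, 204]) cube([324, 64, 32]);
translate([44, 0, 475]) cube([324, 64, 32]);
translate([44, 0, 746]) cube([324, 64, 32]);
translate([44, 0, 1017]) cube([324, 64, 32]);
translate([44, 0, 1288]) cube([324, 64, 32]);
translate([44, 0, 1559]) cube([324, 64, 32]);
translate([44, 0, 1830]) cube([324, 64, 32]);


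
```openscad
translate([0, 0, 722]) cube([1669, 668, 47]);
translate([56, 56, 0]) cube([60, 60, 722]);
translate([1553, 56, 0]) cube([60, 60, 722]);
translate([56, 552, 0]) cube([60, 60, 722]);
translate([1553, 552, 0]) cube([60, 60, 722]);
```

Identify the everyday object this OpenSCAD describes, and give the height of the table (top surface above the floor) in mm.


A table. The table height is 769 mm.

A 1669×668×47 slab sits at z = 722 on four 60 mm square posts — a table. The top surface is at 722 + 47 = 769 mm.


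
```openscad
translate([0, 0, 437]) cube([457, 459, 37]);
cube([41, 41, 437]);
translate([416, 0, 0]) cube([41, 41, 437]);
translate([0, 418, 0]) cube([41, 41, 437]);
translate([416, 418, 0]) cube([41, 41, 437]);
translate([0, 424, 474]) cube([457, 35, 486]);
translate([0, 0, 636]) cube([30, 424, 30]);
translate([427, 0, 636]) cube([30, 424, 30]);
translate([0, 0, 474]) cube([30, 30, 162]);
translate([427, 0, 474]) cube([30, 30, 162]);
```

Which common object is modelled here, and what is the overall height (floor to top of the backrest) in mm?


A chair. The overall height is 960 mm.

A slab on four corner posts with a tall panel at the back — a chair. The seat slab sits at z = 437 with thickness 37, and the 486 mm backrest starts at the seat top, so the overall height is 437 + 37 + 486 = 960 mm.


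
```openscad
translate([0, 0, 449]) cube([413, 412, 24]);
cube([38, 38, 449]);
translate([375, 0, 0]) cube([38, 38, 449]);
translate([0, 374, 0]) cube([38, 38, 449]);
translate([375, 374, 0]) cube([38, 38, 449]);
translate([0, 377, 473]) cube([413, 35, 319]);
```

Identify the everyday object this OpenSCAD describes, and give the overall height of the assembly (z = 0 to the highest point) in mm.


A chair. The overall height is 792 mm.

A slab on four corner posts with a tall panel at the back — a chair. The seat slab sits at z = 449 with thickness 24, and the 319 mm backrest starts at the seat top, so the overall height is 449 + 24 + 319 = 792 mm.


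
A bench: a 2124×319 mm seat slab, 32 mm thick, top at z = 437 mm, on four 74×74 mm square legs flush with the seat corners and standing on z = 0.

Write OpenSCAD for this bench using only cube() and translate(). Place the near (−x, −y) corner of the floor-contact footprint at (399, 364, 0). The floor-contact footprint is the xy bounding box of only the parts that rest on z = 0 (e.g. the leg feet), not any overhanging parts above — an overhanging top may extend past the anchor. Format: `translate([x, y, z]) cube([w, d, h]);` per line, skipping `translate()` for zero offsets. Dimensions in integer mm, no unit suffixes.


// leg_h = 437 − 32 = 405
translate([399, 364, 405]) cube([2124, 319, 32]);
translate([399, 364, 0]) cube([74, 74, 405]);
translate([399, 609, 0]) cube([74, 74, 405]);
translate([2449, 364, 0]) cube([74, 74, 405]);
translate([2449, 609, 0]) cube([74, 74, 405]);


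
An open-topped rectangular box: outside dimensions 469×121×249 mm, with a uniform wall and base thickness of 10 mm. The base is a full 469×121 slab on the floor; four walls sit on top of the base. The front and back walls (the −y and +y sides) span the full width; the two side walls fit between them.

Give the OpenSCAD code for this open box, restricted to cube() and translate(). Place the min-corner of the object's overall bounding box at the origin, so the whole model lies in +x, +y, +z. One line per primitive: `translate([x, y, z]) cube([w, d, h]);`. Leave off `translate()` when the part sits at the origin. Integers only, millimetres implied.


cube([469, 121, 10]);
translate([0, 0, 10]) cube([469, 10, 239]);
translate([0, 111, 10]) cube([469, 10, 239]);
translate([0, 10, 10]) cube([10, 101, 239]);
translate([459, 10, 10]) cube([10, 101, 239]);


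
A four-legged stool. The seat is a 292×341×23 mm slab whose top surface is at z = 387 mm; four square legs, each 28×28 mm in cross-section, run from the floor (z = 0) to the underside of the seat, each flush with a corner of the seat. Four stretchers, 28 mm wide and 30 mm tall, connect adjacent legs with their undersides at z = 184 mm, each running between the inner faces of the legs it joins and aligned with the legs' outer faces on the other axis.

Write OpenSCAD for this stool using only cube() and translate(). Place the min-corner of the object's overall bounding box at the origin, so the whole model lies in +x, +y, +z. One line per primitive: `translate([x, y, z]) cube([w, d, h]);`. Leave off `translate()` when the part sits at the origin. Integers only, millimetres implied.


translate([0, 0, 364]) cube([292, 341, 23]);
cube([28, 28, 364]);
translate([264, 0, 0]) cube([28, 28, 364]);
translate([0, 313, 0]) cube([28, 28, 364]);
translate([264, 313, 0]) cube([28, 28, 364]);
translate([28, 0, 184]) cube([236, 28, 30]);
translate([28, 313, 184]) cube([236, 28, 30]);
translate([0, 28, 184]) cube([28, 285, 30]);
translate([264, 28, 184]) cube([28, 285, 30]);


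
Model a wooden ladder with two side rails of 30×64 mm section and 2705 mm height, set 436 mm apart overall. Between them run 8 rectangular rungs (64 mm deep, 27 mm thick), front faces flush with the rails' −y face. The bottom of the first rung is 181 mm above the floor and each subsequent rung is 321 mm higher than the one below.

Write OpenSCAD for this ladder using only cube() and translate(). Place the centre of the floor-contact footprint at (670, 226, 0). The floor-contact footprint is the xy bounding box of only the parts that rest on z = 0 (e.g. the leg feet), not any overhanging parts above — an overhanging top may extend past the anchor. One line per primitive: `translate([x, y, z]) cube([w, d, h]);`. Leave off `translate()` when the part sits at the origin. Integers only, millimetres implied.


translate([452, 194, 0]) cube([30, 64, 2705]);
translate([858, 194, 0]) cube([30, 64, 2705]);
translate([482, 194, 181]) cube([376, 64, 27]);
translate([482, 194, 502]) cube([376, 64, 27]);
translate([482, 194, 823]) cube([376, 64, 27]);
translate([482, 194, 1144]) cube([376, 64, 27]);
translate([482, 194, 1465]) cube([376, 64, 27]);
translate([482, 194, 1786]) cube([376, 64, 27]);
translate([482, 194, 2107]) cube([376, 64, 27]);
translate([482, 194, 2428]) cube([376, 64, 27]);


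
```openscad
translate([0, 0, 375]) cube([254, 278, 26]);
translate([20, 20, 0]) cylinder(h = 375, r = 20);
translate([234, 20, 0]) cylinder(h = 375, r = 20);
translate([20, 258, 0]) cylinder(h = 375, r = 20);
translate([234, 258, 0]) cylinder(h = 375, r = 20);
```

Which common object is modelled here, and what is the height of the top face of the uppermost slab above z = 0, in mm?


A stool. The seat height is 401 mm.

A 254×278×26 slab at z = 375 on four corner cylinders — a stool. The seat top is 375 + 26 = 401 mm.


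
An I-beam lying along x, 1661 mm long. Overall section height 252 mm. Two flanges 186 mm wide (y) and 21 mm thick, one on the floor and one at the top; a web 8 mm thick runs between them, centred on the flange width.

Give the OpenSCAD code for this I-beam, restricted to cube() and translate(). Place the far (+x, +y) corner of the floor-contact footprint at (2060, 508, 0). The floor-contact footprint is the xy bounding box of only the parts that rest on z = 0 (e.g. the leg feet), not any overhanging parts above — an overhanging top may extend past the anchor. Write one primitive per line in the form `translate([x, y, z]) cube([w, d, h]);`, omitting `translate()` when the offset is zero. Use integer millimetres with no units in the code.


translate([399, 322, 0]) cube([1661, 186, 21]);
translate([399, 411, 21]) cube([1661, 8, 210]);
translate([399, 322, 231]) cube([1661, 186, 21]);


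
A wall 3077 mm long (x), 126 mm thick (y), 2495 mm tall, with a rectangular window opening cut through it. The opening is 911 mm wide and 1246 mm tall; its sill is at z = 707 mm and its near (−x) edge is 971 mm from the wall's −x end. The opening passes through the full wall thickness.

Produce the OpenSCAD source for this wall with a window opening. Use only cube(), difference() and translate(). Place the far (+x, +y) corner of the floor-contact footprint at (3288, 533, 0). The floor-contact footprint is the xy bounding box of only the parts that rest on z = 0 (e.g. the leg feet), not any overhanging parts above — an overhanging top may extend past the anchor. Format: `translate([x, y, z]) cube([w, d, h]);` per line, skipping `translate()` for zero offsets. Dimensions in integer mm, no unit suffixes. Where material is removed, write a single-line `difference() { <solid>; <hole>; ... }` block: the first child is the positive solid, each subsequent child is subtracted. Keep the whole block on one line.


difference() { translate([211, 407, 0]) cube([3077, 126, 2495]); translate([1182, 407, 707]) cube([911, 126, 1246]); }
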